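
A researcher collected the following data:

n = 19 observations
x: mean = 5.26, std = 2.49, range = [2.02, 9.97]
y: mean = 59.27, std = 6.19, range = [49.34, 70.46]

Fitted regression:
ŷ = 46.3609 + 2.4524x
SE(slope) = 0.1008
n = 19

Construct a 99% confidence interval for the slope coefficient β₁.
The 99% CI for β₁ is (2.1603, 2.7445)

Confidence interval for the slope:

The 99% CI for β₁ is: β̂₁ ± t*(α/2, n-2) × SE(β̂₁)

Step 1: Find critical t-value
- Confidence level = 0.99
- Degrees of freedom = n - 2 = 19 - 2 = 17
- t*(α/2, 17) = 2.8982

Step 2: Calculate margin of error
Margin = 2.8982 × 0.1008 = 0.2921

Step 3: Construct interval
CI = 2.4524 ± 0.2921
CI = (2.1603, 2.7445)

Interpretation: intervals built this way capture the true β₁ in 99% of repeated samples; here the plausible range for the per-unit effect of x on y is 2.1603 to 2.7445.
The interval does not include 0, suggesting a significant linear relationship.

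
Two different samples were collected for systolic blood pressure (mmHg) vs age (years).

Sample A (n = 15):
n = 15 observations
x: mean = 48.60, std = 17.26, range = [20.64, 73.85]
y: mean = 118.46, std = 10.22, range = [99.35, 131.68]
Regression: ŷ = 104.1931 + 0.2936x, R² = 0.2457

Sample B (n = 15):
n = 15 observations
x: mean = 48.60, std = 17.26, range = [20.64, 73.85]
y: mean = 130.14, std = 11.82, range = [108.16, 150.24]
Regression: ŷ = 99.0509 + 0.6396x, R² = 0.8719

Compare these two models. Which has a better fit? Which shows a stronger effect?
Model B has the better fit (R² = 0.8719 vs 0.2457). Model B shows the stronger effect (|β₁| = 0.6396 vs 0.2936).

Model Comparison:

Fit — compare R²:
- Model A: R² = 0.2457 → 24.57% of variance in blood pressure explained
- Model B: R² = 0.8719 → 87.19% of variance in blood pressure explained
- 0.8719 > 0.2457 → Model B has the better fit

Which has the larger per-year effect? (|β₁|)
- Model A: β₁ = 0.2936 → predicted blood pressure rises 0.2936 mmHg per additional year of age
- Model B: β₁ = 0.6396 → predicted blood pressure rises 0.6396 mmHg per additional year of age
- |0.2936| < |0.6396| → Model B shows the stronger marginal effect

Note: R² measures how tightly points cluster around the line; β₁ measures how steep the line is — they answer different questions.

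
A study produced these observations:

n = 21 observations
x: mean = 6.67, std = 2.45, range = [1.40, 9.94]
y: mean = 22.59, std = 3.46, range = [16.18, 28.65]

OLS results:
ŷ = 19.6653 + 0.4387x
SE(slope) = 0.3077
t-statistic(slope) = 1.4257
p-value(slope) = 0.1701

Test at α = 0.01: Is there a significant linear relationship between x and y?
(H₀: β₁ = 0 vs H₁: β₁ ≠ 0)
Since p-value = 0.1701 ≥ α = 0.01, fail to reject H₀ — the slope is not significantly different from 0.

Hypothesis test for the slope coefficient:

H₀: β₁ = 0 (no linear relationship)
H₁: β₁ ≠ 0 (linear relationship exists)

Test statistic: t = β̂₁ / SE(β̂₁) = 0.4387 / 0.3077 = 1.4257

The p-value (0.1701) is the probability, under H₀, of a t-statistic at least as extreme as |t| = 1.4257 (two-sided, df = n − 2 = 19).

Decision rule: reject H₀ if p-value < α.
p-value = 0.1701 ≥ α = 0.01 → fail to reject H₀.

At α = 0.01 the data do not provide convincing evidence of a nonzero slope.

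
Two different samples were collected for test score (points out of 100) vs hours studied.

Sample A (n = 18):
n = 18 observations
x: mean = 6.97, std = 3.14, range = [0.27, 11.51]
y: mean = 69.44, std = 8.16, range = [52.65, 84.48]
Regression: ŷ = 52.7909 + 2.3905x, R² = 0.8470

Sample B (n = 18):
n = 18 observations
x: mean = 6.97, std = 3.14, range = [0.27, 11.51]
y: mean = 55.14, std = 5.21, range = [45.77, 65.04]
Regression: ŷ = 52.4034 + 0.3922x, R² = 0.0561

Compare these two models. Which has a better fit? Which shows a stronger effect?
Model A has the better fit (R² = 0.8470 vs 0.0561). Model A shows the stronger effect (|β₁| = 2.3905 vs 0.3922).

Model Comparison:

Which explains more variance? (R²)
- Model A: R² = 0.8470 → 84.70% of variance in test score explained
- Model B: R² = 0.0561 → 5.61% of variance in test score explained
- 0.8470 > 0.0561 → Model A has the better fit

Strength of effect — compare |β₁|:
- Model A: β₁ = 2.3905 → predicted test score rises 2.3905 points per additional hour of study time
- Model B: β₁ = 0.3922 → predicted test score rises 0.3922 points per additional hour of study time
- |2.3905| > |0.3922| → Model A shows the stronger marginal effect

Note: The two samples could reflect different populations, time periods, or measurement quality.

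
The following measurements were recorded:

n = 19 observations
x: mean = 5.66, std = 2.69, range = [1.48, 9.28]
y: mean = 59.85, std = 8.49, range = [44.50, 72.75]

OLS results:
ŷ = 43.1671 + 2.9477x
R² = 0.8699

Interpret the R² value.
The model explains 86.99% of the variance in y (R² = 0.8699), leaving 13.01% unexplained; the fit is strong.

The coefficient of determination R² is the fraction of the total variation in y that the fitted line accounts for.

Here R² = 0.8699:
- Explained: 86.99% of the variation in y
- Unexplained (residual): 100% − 86.99% = 13.01%
- Rule of thumb (below 0.3 weak; 0.3 to below 0.7 moderate; 0.7 and above strong) → strong

Calculation: R² = 1 − (SS_res / SS_tot), where SS_res is the sum of squared residuals and SS_tot the total sum of squares.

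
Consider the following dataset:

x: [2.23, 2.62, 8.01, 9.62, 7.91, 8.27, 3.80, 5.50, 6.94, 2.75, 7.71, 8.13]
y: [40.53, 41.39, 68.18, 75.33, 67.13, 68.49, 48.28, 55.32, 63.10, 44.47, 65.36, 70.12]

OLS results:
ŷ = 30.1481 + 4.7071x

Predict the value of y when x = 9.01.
ŷ = 72.5591

To predict y for x = 9.01, substitute into the regression equation:

ŷ = 30.1481 + 4.7071 × 9.01
ŷ = 30.1481 + 42.4110
ŷ = 72.5591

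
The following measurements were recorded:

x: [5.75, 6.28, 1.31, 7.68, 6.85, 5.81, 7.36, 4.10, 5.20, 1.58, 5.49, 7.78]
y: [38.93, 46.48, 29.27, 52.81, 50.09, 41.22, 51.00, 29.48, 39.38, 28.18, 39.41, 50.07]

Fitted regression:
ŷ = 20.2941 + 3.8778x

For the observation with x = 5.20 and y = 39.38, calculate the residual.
Residual = -1.0787

The residual is the difference between the actual value and the predicted value:

Residual = y - ŷ

Step 1: Calculate predicted value
ŷ = 20.2941 + 3.8778 × 5.20
ŷ = 40.4587

Step 2: Calculate residual
Residual = 39.38 - 40.4587
Residual = -1.0787

Sign check: y < ŷ, so the point is below the line and the fit overestimates here.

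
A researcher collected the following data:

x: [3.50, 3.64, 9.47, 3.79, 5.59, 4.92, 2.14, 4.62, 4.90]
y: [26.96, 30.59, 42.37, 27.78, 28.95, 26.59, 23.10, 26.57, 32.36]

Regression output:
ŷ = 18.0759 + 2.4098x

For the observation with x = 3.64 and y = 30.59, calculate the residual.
Residual = 3.7424

The residual is the difference between the actual value and the predicted value:

Residual = y - ŷ

Step 1: Calculate predicted value
ŷ = 18.0759 + 2.4098 × 3.64
ŷ = 26.8476

Step 2: Calculate residual
Residual = 30.59 - 26.8476
Residual = 3.7424

Sign check: y > ŷ, so the point is above the line and the fit underestimates here.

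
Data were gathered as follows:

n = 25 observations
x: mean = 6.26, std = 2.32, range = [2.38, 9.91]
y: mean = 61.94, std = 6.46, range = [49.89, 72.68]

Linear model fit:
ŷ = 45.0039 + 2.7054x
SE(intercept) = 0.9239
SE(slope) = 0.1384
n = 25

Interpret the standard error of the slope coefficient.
SE(β̂₁) = 0.1384 is the estimated standard deviation of the slope estimate across repeated samples; relative to β̂₁ = 2.7054 that is 5.1%, a precise estimate.

What SE measures:
- The standard error quantifies the sampling variability of the coefficient estimate
- It is the estimated standard deviation of β̂₁ across hypothetical repeated samples of the same size
- Smaller SE → more precise estimate

Relative precision:
- SE / |β̂₁| = 0.1384 / 2.7054 = 5.1%
- Rule of thumb (under 20%: precise; 20% to under 50%: moderately precise; 50% or more: imprecise) → precise

Link to interval estimation: a confidence interval for β₁ is β̂₁ ± t* × 0.1384, so SE sets the half-width per unit of t*.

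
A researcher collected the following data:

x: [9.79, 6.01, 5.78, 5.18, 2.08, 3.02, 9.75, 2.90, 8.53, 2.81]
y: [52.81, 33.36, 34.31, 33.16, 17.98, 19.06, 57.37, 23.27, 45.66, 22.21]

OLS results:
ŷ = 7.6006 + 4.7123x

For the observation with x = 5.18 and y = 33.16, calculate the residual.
Residual = 1.1497

The residual is the difference between the actual value and the predicted value:

Residual = y - ŷ

Step 1: Calculate predicted value
ŷ = 7.6006 + 4.7123 × 5.18
ŷ = 32.0103

Step 2: Calculate residual
Residual = 33.16 - 32.0103
Residual = 1.1497

Sign check: y > ŷ, so the point is above the line and the fit underestimates here.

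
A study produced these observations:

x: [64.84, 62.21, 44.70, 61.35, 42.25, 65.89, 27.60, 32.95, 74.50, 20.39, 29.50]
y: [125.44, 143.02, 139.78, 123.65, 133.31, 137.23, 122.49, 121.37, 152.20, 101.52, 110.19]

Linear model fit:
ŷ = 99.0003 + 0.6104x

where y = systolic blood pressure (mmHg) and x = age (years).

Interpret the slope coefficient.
For each additional year of age, predicted blood pressure increases by approximately 0.6104 mmHg.

The slope β₁ = 0.6104 gives the rate at which the fitted blood pressure changes with age.

Interpretation:
- Age up by 1 year → predicted blood pressure increases by 0.6104 mmHg
- The effect is assumed constant over the observed range of x (linearity)
- The sign (+) gives the direction; the magnitude 0.6104 gives the size of the effect per year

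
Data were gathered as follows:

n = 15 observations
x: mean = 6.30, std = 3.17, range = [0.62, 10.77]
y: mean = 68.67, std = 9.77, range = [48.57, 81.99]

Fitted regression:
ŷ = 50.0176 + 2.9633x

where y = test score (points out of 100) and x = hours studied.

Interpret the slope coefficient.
An increase of one hour in study time is associated with a 2.9633 points increase in predicted test score.

β₁ = 2.9633 is the change in predicted test score (points) per additional hour of study time.

Interpretation:
- Study time up by 1 hour → predicted test score increases by 2.9633 points
- The effect is assumed constant over the observed range of x (linearity)

The intercept β₀ = 50.0176 is the predicted test score when study time = 0; since the smallest observed x is 0.62, this is an extrapolation and mainly anchors the line.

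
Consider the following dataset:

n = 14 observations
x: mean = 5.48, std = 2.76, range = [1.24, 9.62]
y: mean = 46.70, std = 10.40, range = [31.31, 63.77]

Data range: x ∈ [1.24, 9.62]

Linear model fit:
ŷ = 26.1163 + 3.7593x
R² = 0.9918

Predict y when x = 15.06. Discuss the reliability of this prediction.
ŷ = 82.7314 (extrapolation — x = 15.06 lies outside [1.24, 9.62], so reliability is low).

Prediction calculation:
ŷ = 26.1163 + 3.7593 × 15.06
ŷ = 82.7314

Reliability:
- Data range: x ∈ [1.24, 9.62]
- Prediction point: x = 15.06 is 5.44 units above the observed range → this is EXTRAPOLATION, not interpolation

Why that matters here:
- The standard error of prediction grows with (x − x̄)², and x = 15.06 is far from x̄ = 5.48
- R² describes fit only over the sampled x values; it says nothing about behaviour beyond them

A defensible statement: 'if the linear trend continued to x = 15.06, y would be about 82.7314' — the premise is untested.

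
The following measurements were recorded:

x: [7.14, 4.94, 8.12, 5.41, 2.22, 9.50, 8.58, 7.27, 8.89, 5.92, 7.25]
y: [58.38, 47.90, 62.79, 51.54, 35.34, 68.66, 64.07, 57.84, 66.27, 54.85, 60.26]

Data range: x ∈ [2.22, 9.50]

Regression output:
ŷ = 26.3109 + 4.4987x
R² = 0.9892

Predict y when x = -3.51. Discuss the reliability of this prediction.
The equation gives ŷ = 10.5205; however x = -3.51 is 5.73 units below the observed range, so this extrapolated value should not be trusted.

Prediction calculation:
ŷ = 26.3109 + 4.4987 × (-3.51)
ŷ = 10.5205

Reliability:
- Data range: x ∈ [2.22, 9.50]
- Prediction point: x = -3.51 is 5.73 units below the observed range → this is EXTRAPOLATION, not interpolation

Why that matters here:
- Real relationships often flatten, saturate, or turn nonlinear at extremes
- R² describes fit only over the sampled x values; it says nothing about behaviour beyond them
- The standard error of prediction grows with (x − x̄)², and x = -3.51 is far from x̄ = 6.84

A defensible statement: 'if the linear trend continued to x = -3.51, y would be about 10.5205' — the premise is untested.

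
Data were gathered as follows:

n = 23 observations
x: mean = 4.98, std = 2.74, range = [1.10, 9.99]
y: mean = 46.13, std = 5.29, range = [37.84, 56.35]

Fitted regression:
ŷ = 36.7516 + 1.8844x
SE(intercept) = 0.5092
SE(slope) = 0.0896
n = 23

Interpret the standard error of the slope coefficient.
SE(β̂₁) = 0.0896 is the estimated standard deviation of the slope estimate across repeated samples; relative to β̂₁ = 1.8844 that is 4.8%, a precise estimate.

SE(β̂₁) = 0.0896 says: if we drew many samples of n = 23 from the same population and refit each time, the fitted slopes would scatter with a standard deviation of roughly 0.0896 around the true β₁.

Relative precision:
- SE / |β̂₁| = 0.0896 / 1.8844 = 4.8%
- Rule of thumb (under 20%: precise; 20% to under 50%: moderately precise; 50% or more: imprecise) → precise

Rough 95% range (±2 SE): 1.8844 ± 0.1792 → (1.7052, 2.0636).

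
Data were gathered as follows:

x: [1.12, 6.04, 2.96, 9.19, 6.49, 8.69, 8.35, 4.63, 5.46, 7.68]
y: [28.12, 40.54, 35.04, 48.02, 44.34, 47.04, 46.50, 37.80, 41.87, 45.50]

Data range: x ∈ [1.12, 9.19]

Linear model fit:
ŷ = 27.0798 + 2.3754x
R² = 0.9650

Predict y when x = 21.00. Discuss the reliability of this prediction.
The equation gives ŷ = 76.9632; however x = 21.00 is 11.81 units above the observed range, so this extrapolated value should not be trusted.

Prediction calculation:
ŷ = 27.0798 + 2.3754 × 21.00
ŷ = 76.9632

Reliability:
- Data range: x ∈ [1.12, 9.19]
- Prediction point: x = 21.00 is 11.81 units above the observed range → this is EXTRAPOLATION, not interpolation

Why that matters here:
- The standard error of prediction grows with (x − x̄)², and x = 21.00 is far from x̄ = 6.06
- Real relationships often flatten, saturate, or turn nonlinear at extremes

Report the number if required, but flag clearly that it is an extrapolation.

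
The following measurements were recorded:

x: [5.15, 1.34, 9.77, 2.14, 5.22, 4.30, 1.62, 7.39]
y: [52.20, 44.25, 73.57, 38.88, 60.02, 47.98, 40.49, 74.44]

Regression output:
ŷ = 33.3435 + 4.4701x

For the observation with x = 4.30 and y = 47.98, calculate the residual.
Residual = -4.5849

The residual is the difference between the actual value and the predicted value:

Residual = y - ŷ

Step 1: Calculate predicted value
ŷ = 33.3435 + 4.4701 × 4.30
ŷ = 52.5649

Step 2: Calculate residual
Residual = 47.98 - 52.5649
Residual = -4.5849

The residual is negative, so the observed y = 47.98 sits below the regression line (the line overestimates it by 4.5849).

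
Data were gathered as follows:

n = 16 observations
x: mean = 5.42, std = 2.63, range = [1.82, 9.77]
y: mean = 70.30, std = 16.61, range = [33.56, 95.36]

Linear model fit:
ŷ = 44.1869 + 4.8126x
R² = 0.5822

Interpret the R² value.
The model explains 58.22% of the variance in y (R² = 0.5822), leaving 41.78% unexplained; the fit is moderate.

R² (coefficient of determination) measures the proportion of variance in y explained by the regression model.

Here R² = 0.5822:
- Explained: 58.22% of the variation in y
- Unexplained (residual): 100% − 58.22% = 41.78%
- Rule of thumb (below 0.3 weak; 0.3 to below 0.7 moderate; 0.7 and above strong) → moderate

Equivalently, for simple linear regression R² = r², so |r| = √0.5822 ≈ 0.7630.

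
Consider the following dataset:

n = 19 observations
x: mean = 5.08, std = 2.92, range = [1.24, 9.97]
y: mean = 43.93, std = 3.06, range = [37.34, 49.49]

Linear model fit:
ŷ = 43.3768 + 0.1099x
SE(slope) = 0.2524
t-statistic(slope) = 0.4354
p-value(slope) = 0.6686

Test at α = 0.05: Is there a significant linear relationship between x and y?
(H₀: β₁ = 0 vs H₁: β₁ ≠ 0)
Fail to reject H₀: p-value = 0.6686 ≥ α = 0.05. The linear relationship is not significant at the 5% level.

Hypothesis test for the slope coefficient:

H₀: β₁ = 0 (no linear relationship)
H₁: β₁ ≠ 0 (linear relationship exists)

Test statistic: t = β̂₁ / SE(β̂₁) = 0.1099 / 0.2524 = 0.4354

The p-value (0.6686) is the probability, under H₀, of a t-statistic at least as extreme as |t| = 0.4354 (two-sided, df = n − 2 = 17).

Decision rule: reject H₀ if p-value < α.
p-value = 0.6686 ≥ α = 0.05 → fail to reject H₀.

Conclusion: the linear association between x and y is not significant at the 5% level.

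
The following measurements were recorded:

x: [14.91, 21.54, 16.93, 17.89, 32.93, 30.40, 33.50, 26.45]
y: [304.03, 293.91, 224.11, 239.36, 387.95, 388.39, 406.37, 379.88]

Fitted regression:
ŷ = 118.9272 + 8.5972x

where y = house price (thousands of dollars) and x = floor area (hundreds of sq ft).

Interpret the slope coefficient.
On average, house price is about 8.5972 thousand dollars higher for every extra hundred sq ft of floor area.

The slope β₁ = 8.5972 gives the rate at which the fitted house price changes with floor area.

Interpretation:
- Floor area up by 1 hundred sq ft → predicted house price increases by 8.5972 thousand dollars
- This is a linear approximation: the same per-unit change is assumed across the whole observed x range

The intercept β₀ = 118.9272 is the predicted house price when floor area = 0; since the smallest observed x is 14.91, this is an extrapolation and mainly anchors the line.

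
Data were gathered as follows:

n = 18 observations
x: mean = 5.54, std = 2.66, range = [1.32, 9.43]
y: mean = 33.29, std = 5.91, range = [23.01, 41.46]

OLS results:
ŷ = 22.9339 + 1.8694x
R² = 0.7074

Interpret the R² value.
About 70.74% of the variability in y is accounted for by the regression on x (R² = 0.7074) — a strong linear fit.

R² (coefficient of determination) measures the proportion of variance in y explained by the regression model.

Here R² = 0.7074:
- Explained: 70.74% of the variation in y
- Unexplained (residual): 100% − 70.74% = 29.26%
- Rule of thumb (below 0.3 weak; 0.3 to below 0.7 moderate; 0.7 and above strong) → strong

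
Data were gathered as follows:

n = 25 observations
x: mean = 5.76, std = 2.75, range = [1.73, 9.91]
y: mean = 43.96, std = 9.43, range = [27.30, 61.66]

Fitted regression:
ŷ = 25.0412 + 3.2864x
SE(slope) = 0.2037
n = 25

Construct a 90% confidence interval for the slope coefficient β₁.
The 90% CI for β₁ is (2.9373, 3.6355)

Confidence interval for the slope:

The 90% CI for β₁ is: β̂₁ ± t*(α/2, n-2) × SE(β̂₁)

Step 1: Find critical t-value
- Confidence level = 0.9
- Degrees of freedom = n - 2 = 25 - 2 = 23
- t*(α/2, 23) = 1.7139

Step 2: Calculate margin of error
Margin = 1.7139 × 0.2037 = 0.3491

Step 3: Construct interval
CI = 3.2864 ± 0.3491
CI = (2.9373, 3.6355)

Interpretation: each one-unit increase in x is associated with a change in mean y of between 2.9373 and 3.6355, with 90% confidence.
Since 0 is outside the interval, a two-sided test at α = 0.10 would reject H₀: β₁ = 0.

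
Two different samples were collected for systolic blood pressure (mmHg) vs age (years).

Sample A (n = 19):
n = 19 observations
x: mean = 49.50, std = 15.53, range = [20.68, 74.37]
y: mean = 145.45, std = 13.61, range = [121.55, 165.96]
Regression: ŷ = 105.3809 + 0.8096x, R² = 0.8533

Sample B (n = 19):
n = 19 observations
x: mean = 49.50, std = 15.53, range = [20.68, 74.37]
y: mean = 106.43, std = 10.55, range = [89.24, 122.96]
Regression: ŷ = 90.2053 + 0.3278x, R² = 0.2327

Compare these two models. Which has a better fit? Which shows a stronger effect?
Model A has the better fit (R² = 0.8533 vs 0.2327). Model A shows the stronger effect (|β₁| = 0.8096 vs 0.3278).

Model Comparison:

Goodness of fit (R²):
- Model A: R² = 0.8533 → 85.33% of variance in blood pressure explained
- Model B: R² = 0.2327 → 23.27% of variance in blood pressure explained
- 0.8533 > 0.2327 → Model A has the better fit

Which has the larger per-year effect? (|β₁|)
- Model A: β₁ = 0.8096 → predicted blood pressure rises 0.8096 mmHg per additional year of age
- Model B: β₁ = 0.3278 → predicted blood pressure rises 0.3278 mmHg per additional year of age
- |0.8096| > |0.3278| → Model A shows the stronger marginal effect

Note: A better fit (higher R²) doesn't necessarily mean a more important relationship.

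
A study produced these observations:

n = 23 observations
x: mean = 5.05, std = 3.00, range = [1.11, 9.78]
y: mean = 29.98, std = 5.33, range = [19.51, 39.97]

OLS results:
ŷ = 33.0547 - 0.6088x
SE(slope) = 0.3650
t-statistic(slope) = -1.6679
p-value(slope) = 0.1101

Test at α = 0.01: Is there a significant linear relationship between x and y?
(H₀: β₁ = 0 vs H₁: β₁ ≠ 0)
p-value = 0.1101 ≥ α = 0.01, so we fail to reject H₀. The relationship is not significant.

Hypothesis test for the slope coefficient:

H₀: β₁ = 0 (no linear relationship)
H₁: β₁ ≠ 0 (linear relationship exists)

Test statistic: t = β̂₁ / SE(β̂₁) = -0.6088 / 0.3650 = -1.6679

The p-value (0.1101) is the probability, under H₀, of a t-statistic at least as extreme as |t| = 1.6679 (two-sided, df = n − 2 = 21).

Decision rule: reject H₀ if p-value < α.
p-value = 0.1101 ≥ α = 0.01 → fail to reject H₀.

Conclusion: the linear association between x and y is not significant at the 1% level.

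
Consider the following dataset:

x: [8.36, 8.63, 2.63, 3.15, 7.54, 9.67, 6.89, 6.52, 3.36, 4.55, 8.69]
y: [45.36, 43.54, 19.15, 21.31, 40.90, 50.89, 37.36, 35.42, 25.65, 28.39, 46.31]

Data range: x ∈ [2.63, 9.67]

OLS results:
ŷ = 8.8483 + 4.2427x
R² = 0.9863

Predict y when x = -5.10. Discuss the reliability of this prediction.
The equation gives ŷ = -12.7895; however x = -5.10 is 7.73 units below the observed range, so this extrapolated value should not be trusted.

Prediction calculation:
ŷ = 8.8483 + 4.2427 × (-5.10)
ŷ = -12.7895

Reliability:
- Data range: x ∈ [2.63, 9.67]
- Prediction point: x = -5.10 is 7.73 units below the observed range → this is EXTRAPOLATION, not interpolation

Why that matters here:
- There are no observations near this x to validate the fitted line there
- Real relationships often flatten, saturate, or turn nonlinear at extremes
- R² describes fit only over the sampled x values; it says nothing about behaviour beyond them

A defensible statement: 'if the linear trend continued to x = -5.10, y would be about -12.7895' — the premise is untested.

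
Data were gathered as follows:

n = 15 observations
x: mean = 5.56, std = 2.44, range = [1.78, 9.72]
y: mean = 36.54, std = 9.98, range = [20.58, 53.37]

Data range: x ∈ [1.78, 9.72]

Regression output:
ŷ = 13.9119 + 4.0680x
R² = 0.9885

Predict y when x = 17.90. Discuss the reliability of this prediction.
ŷ = 86.7291, but this is extrapolation (above the data range [1.78, 9.72]) and may be unreliable.

Prediction calculation:
ŷ = 13.9119 + 4.0680 × 17.90
ŷ = 86.7291

Reliability:
- Data range: x ∈ [1.78, 9.72]
- Prediction point: x = 17.90 is 8.18 units above the observed range → this is EXTRAPOLATION, not interpolation

Why that matters here:
- The standard error of prediction grows with (x − x̄)², and x = 17.90 is far from x̄ = 5.56
- There are no observations near this x to validate the fitted line there

Report the number if required, but flag clearly that it is an extrapolation.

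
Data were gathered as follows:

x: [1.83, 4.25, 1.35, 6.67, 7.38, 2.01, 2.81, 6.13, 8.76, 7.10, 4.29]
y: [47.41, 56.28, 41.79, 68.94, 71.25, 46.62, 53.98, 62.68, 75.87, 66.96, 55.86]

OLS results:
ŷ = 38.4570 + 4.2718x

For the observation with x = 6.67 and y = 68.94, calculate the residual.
Residual = 1.9901

The residual is the difference between the actual value and the predicted value:

Residual = y - ŷ

Step 1: Calculate predicted value
ŷ = 38.4570 + 4.2718 × 6.67
ŷ = 66.9499

Step 2: Calculate residual
Residual = 68.94 - 66.9499
Residual = 1.9901

Interpretation: the model underestimates the actual value by 1.9901 at this point (positive residual → observation lies above the fitted line).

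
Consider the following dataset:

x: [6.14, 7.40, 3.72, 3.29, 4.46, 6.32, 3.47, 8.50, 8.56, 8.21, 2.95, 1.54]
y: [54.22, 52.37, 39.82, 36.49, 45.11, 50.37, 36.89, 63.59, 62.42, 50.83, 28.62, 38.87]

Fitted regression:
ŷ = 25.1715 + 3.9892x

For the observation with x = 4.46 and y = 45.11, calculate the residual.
Residual = 2.1467

The residual is the difference between the actual value and the predicted value:

Residual = y - ŷ

Step 1: Calculate predicted value
ŷ = 25.1715 + 3.9892 × 4.46
ŷ = 42.9633

Step 2: Calculate residual
Residual = 45.11 - 42.9633
Residual = 2.1467

Sign check: y > ŷ, so the point is above the line and the fit underestimates here.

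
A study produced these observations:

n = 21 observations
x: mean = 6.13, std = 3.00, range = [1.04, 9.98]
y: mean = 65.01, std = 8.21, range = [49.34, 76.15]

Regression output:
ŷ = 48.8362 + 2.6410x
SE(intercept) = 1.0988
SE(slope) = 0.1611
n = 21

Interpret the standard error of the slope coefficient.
SE(slope) = 0.1611 measures the uncertainty in the estimated slope. The coefficient is estimated precisely (SE/|β̂₁| = 6.1%).

SE(β̂₁) = s / √Sxx, where s is the residual standard deviation and Sxx = Σ(x − x̄)². It is the yardstick for how far β̂₁ = 2.6410 could plausibly be from the true slope.

Relative precision:
- SE / |β̂₁| = 0.1611 / 2.6410 = 6.1%
- Rule of thumb (under 20%: precise; 20% to under 50%: moderately precise; 50% or more: imprecise) → precise

Link to the t-test: t = β̂₁ / SE(β̂₁) = 2.6410 / 0.1611 = 16.3935, the statistic for H₀: β₁ = 0.

What drives SE(β̂₁): larger n (here n = 21) → smaller SE; wider spread of x values → smaller SE.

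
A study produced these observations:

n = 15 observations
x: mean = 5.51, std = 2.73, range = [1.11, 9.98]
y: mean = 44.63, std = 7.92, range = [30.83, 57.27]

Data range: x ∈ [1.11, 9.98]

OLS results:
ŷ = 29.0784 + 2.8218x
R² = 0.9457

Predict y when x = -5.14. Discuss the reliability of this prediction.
ŷ = 14.5743 (extrapolation — x = -5.14 lies outside [1.11, 9.98], so reliability is low).

Prediction calculation:
ŷ = 29.0784 + 2.8218 × (-5.14)
ŷ = 14.5743

Reliability:
- Data range: x ∈ [1.11, 9.98]
- Prediction point: x = -5.14 is 6.25 units below the observed range → this is EXTRAPOLATION, not interpolation

Why that matters here:
- R² describes fit only over the sampled x values; it says nothing about behaviour beyond them
- The standard error of prediction grows with (x − x̄)², and x = -5.14 is far from x̄ = 5.51
- Real relationships often flatten, saturate, or turn nonlinear at extremes

A defensible statement: 'if the linear trend continued to x = -5.14, y would be about 14.5743' — the premise is untested.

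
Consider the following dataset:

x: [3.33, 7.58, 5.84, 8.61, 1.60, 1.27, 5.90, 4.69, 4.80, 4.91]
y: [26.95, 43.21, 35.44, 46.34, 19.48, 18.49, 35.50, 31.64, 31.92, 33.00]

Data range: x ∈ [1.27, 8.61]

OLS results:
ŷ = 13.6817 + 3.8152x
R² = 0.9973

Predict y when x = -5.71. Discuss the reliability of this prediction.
ŷ = -8.1031 (extrapolation — x = -5.71 lies outside [1.27, 8.61], so reliability is low).

Prediction calculation:
ŷ = 13.6817 + 3.8152 × (-5.71)
ŷ = -8.1031

Reliability:
- Data range: x ∈ [1.27, 8.61]
- Prediction point: x = -5.71 is 6.98 units below the observed range → this is EXTRAPOLATION, not interpolation

Why that matters here:
- The linear relationship may not hold outside the observed range
- The standard error of prediction grows with (x − x̄)², and x = -5.71 is far from x̄ = 4.85

A defensible statement: 'if the linear trend continued to x = -5.71, y would be about -8.1031' — the premise is untested.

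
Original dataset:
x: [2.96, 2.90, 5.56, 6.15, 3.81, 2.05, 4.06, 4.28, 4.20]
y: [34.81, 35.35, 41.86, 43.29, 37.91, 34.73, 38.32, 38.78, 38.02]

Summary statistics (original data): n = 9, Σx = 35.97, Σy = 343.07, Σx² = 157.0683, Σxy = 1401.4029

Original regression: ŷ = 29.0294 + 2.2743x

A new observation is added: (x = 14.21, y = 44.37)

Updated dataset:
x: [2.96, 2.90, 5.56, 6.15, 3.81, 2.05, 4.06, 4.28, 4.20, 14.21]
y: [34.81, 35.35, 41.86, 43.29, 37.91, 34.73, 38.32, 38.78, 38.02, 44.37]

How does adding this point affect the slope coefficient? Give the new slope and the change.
New slope β₁ = 0.8184 versus 2.2743 before: a change of -1.4559 (-64.0%).

x = 14.21 lies well outside the original x-range [2.05, 6.15] (x̄ ≈ 4.00), so this observation has high leverage and can move the slope substantially.

Step 1: Update the sums with the new point (n goes from 9 to 10)
Σx  = 35.97 + 14.21 = 50.18
Σy  = 343.07 + 44.37 = 387.44
Σx² = 157.0683 + 14.21² = 157.0683 + 201.9241 = 358.9924
Σxy = 1401.4029 + 14.21×44.37 = 1401.4029 + 630.4977 = 2031.9006

Step 2: Recompute the slope with b₁ = (nΣxy − ΣxΣy) / (nΣx² − (Σx)²)
Numerator   = 10×2031.9006 − 50.18×387.44 = 20319.0060 − 19441.7392 = 877.2668
Denominator = 10×358.9924 − 50.18² = 3589.9240 − 2518.0324 = 1071.8916
b₁(new) = 877.2668 / 1071.8916 = 0.8184

(Same formula on the original sums: (9×1401.4029 − 35.97×343.07) / (9×157.0683 − 35.97²) = 272.3982 / 119.7738 = 2.2743, matching the given fit.)

Step 3: Change in slope
Δβ₁ = 0.8184 − 2.2743 = -1.4559
Relative change = -1.4559 / 2.2743 × 100% = -64.0%
→ the slope decreases when the point is added.

Because the point sits below the extension of the original line at a high-leverage x, it tilts the fit down.
In practice: examine leverage (hᵢ) and Cook's distance rather than deleting it automatically; check such a point for data-entry or measurement error.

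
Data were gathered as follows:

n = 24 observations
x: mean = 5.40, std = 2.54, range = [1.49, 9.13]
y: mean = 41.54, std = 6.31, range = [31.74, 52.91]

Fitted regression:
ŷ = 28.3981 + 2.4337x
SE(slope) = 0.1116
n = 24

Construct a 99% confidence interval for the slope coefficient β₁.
The 99% CI for β₁ is (2.1191, 2.7483)

Confidence interval for the slope:

The 99% CI for β₁ is: β̂₁ ± t*(α/2, n-2) × SE(β̂₁)

Step 1: Find critical t-value
- Confidence level = 0.99
- Degrees of freedom = n - 2 = 24 - 2 = 22
- t*(α/2, 22) = 2.8188

Step 2: Calculate margin of error
Margin = 2.8188 × 0.1116 = 0.3146

Step 3: Construct interval
CI = 2.4337 ± 0.3146
CI = (2.1191, 2.7483)

Interpretation: We are 99% confident that the true slope β₁ lies between 2.1191 and 2.7483.
Both endpoints are positive, so the data support a genuinely positive slope at this confidence level.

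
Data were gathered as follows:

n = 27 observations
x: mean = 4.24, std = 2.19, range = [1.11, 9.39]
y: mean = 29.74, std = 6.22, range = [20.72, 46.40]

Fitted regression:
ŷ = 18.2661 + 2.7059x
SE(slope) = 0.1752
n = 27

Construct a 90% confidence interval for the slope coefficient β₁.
The 90% CI for β₁ is (2.4066, 3.0052)

Confidence interval for the slope:

The 90% CI for β₁ is: β̂₁ ± t*(α/2, n-2) × SE(β̂₁)

Step 1: Find critical t-value
- Confidence level = 0.9
- Degrees of freedom = n - 2 = 27 - 2 = 25
- t*(α/2, 25) = 1.7081

Step 2: Calculate margin of error
Margin = 1.7081 × 0.1752 = 0.2993

Step 3: Construct interval
CI = 2.7059 ± 0.2993
CI = (2.4066, 3.0052)

Interpretation: We are 90% confident that the true slope β₁ lies between 2.4066 and 3.0052.
Since 0 is outside the interval, a two-sided test at α = 0.10 would reject H₀: β₁ = 0.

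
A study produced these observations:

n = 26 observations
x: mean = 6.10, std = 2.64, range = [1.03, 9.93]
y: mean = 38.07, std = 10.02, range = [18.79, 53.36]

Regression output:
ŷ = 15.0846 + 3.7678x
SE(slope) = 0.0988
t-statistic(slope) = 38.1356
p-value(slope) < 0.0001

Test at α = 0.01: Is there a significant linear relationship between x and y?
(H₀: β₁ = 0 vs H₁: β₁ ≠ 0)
p-value < 0.0001 < α = 0.01, so we reject H₀. The relationship is significant.

Hypothesis test for the slope coefficient:

H₀: β₁ = 0 (no linear relationship)
H₁: β₁ ≠ 0 (linear relationship exists)

Test statistic: t = β̂₁ / SE(β̂₁) = 3.7678 / 0.0988 = 38.1356

The p-value (<0.0001) is the probability, under H₀, of a t-statistic at least as extreme as |t| = 38.1356 (two-sided, df = n − 2 = 24).

Decision rule: reject H₀ if p-value < α.
p-value < 0.0001 < α = 0.01 → reject H₀.

There is sufficient evidence at the 1% significance level to conclude that a linear relationship exists between x and y.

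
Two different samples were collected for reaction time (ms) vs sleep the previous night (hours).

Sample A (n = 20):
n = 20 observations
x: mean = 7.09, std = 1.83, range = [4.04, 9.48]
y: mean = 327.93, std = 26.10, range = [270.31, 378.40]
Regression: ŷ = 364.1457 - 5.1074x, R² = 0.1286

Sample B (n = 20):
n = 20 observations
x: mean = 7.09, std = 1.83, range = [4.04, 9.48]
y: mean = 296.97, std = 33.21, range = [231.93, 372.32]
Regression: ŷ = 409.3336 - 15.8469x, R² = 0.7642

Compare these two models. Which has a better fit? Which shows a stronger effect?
Model B has the better fit (R² = 0.7642 vs 0.1286). Model B shows the stronger effect (|β₁| = 15.8469 vs 5.1074).

Model Comparison:

Which explains more variance? (R²)
- Model A: R² = 0.1286 → 12.86% of variance in reaction time explained
- Model B: R² = 0.7642 → 76.42% of variance in reaction time explained
- 0.7642 > 0.1286 → Model B has the better fit

Effect size (slope magnitude):
- Model A: β₁ = -5.1074 → predicted reaction time falls 5.1074 ms per additional hour of sleep
- Model B: β₁ = -15.8469 → predicted reaction time falls 15.8469 ms per additional hour of sleep
- |-5.1074| < |-15.8469| → Model B shows the stronger marginal effect

Note: A steeper slope doesn't make a better model if the scatter around the line is large.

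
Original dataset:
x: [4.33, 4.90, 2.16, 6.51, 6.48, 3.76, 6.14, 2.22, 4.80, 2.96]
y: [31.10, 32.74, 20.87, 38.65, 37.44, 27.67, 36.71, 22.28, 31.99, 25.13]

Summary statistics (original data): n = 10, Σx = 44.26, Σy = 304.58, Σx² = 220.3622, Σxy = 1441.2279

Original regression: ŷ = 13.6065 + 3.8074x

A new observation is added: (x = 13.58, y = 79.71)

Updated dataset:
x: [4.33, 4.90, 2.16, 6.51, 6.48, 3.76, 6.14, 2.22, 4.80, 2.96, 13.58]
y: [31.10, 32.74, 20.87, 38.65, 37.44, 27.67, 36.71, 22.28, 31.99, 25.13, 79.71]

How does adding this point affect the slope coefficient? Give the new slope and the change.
Adding the point moves β₁ from 3.8074 to 4.9980, i.e. it increases by 1.1906 (+31.3%).

x = 13.58 lies well outside the original x-range [2.16, 6.51] (x̄ ≈ 4.43), so this observation has high leverage and can move the slope substantially.

Step 1: Update the sums with the new point (n goes from 10 to 11)
Σx  = 44.26 + 13.58 = 57.84
Σy  = 304.58 + 79.71 = 384.29
Σx² = 220.3622 + 13.58² = 220.3622 + 184.4164 = 404.7786
Σxy = 1441.2279 + 13.58×79.71 = 1441.2279 + 1082.4618 = 2523.6897

Step 2: Recompute the slope with b₁ = (nΣxy − ΣxΣy) / (nΣx² − (Σx)²)
Numerator   = 11×2523.6897 − 57.84×384.29 = 27760.5867 − 22227.3336 = 5533.2531
Denominator = 11×404.7786 − 57.84² = 4452.5646 − 3345.4656 = 1107.0990
b₁(new) = 5533.2531 / 1107.0990 = 4.9980

(Same formula on the original sums: (10×1441.2279 − 44.26×304.58) / (10×220.3622 − 44.26²) = 931.5682 / 244.6744 = 3.8074, matching the given fit.)

Step 3: Change in slope
Δβ₁ = 4.9980 − 3.8074 = +1.1906
Relative change = +1.1906 / 3.8074 × 100% = +31.3%
→ the slope increases when the point is added.

Because the point sits above the extension of the original line at a high-leverage x, it tilts the fit up.
In practice: check such a point for data-entry or measurement error.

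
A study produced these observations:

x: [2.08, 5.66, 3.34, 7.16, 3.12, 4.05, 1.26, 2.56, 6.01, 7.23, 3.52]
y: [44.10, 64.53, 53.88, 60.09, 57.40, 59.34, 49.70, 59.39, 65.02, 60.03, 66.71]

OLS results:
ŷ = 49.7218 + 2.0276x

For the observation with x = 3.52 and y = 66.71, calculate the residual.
Residual = 9.8510

The residual is the difference between the actual value and the predicted value:

Residual = y - ŷ

Step 1: Calculate predicted value
ŷ = 49.7218 + 2.0276 × 3.52
ŷ = 56.8590

Step 2: Calculate residual
Residual = 66.71 - 56.8590
Residual = 9.8510

Interpretation: the model underestimates the actual value by 9.8510 at this point (positive residual → observation lies above the fitted line).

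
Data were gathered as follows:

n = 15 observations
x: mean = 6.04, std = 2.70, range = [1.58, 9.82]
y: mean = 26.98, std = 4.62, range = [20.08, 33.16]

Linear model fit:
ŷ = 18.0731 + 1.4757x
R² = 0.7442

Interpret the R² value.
About 74.42% of the variability in y is accounted for by the regression on x (R² = 0.7442) — a strong linear fit.

R² = 1 − SS_res/SS_tot compares the residual scatter to the total scatter of y about its mean.

Here R² = 0.7442:
- Explained: 74.42% of the variation in y
- Unexplained (residual): 100% − 74.42% = 25.58%
- Rule of thumb (below 0.3 weak; 0.3 to below 0.7 moderate; 0.7 and above strong) → strong

Calculation: R² = 1 − (SS_res / SS_tot), where SS_res is the sum of squared residuals and SS_tot the total sum of squares.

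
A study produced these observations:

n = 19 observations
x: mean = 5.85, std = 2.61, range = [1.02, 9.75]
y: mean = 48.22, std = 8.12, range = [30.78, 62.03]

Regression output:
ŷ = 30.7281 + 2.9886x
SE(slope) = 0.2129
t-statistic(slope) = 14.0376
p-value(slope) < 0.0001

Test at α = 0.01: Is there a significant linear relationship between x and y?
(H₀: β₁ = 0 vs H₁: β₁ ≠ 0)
Reject H₀: p-value < 0.0001 < α = 0.01. The linear relationship is significant at the 1% level.

Hypothesis test for the slope coefficient:

H₀: β₁ = 0 (no linear relationship)
H₁: β₁ ≠ 0 (linear relationship exists)

Test statistic: t = β̂₁ / SE(β̂₁) = 2.9886 / 0.2129 = 14.0376

p < 0.0001: how often a slope estimate this far from 0 (in SE units) would arise by chance if β₁ were truly 0.

Decision rule: reject H₀ if p-value < α.
p-value < 0.0001 < α = 0.01 → reject H₀.

There is sufficient evidence at the 1% significance level to conclude that a linear relationship exists between x and y.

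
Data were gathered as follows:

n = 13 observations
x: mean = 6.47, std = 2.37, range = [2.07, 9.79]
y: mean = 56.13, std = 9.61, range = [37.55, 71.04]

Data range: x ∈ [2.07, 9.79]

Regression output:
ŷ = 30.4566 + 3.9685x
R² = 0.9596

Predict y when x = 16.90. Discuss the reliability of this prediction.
ŷ = 97.5243 (extrapolation — x = 16.90 lies outside [2.07, 9.79], so reliability is low).

Prediction calculation:
ŷ = 30.4566 + 3.9685 × 16.90
ŷ = 97.5243

Reliability:
- Data range: x ∈ [2.07, 9.79]
- Prediction point: x = 16.90 is 7.11 units above the observed range → this is EXTRAPOLATION, not interpolation

Why that matters here:
- R² describes fit only over the sampled x values; it says nothing about behaviour beyond them
- The standard error of prediction grows with (x − x̄)², and x = 16.90 is far from x̄ = 6.47

A defensible statement: 'if the linear trend continued to x = 16.90, y would be about 97.5243' — the premise is untested.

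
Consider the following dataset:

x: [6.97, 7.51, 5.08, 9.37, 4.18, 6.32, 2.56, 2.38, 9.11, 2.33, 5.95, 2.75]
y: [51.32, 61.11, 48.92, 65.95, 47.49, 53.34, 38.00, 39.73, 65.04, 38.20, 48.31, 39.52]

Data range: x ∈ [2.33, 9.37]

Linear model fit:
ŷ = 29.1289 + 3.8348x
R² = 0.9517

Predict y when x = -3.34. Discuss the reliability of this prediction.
ŷ = 16.3207, but this is extrapolation (below the data range [2.33, 9.37]) and may be unreliable.

Prediction calculation:
ŷ = 29.1289 + 3.8348 × (-3.34)
ŷ = 16.3207

Reliability:
- Data range: x ∈ [2.33, 9.37]
- Prediction point: x = -3.34 is 5.67 units below the observed range → this is EXTRAPOLATION, not interpolation

Why that matters here:
- The standard error of prediction grows with (x − x̄)², and x = -3.34 is far from x̄ = 5.38
- Real relationships often flatten, saturate, or turn nonlinear at extremes
- The linear relationship may not hold outside the observed range

The R² = 0.9517 only validates the fit within [2.33, 9.37]; treat ŷ = 16.3207 with caution.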